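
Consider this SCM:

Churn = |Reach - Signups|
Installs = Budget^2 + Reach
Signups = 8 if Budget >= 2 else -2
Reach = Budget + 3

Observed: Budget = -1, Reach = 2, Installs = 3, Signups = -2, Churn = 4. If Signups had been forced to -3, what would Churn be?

Intervening sets Signups = -3 and removes its equation (Signups = 8 if Budget >= 2 else -2).
Reach = Budget + 3  [with Budget=-1]  = 2
Churn = |Reach - Signups|  [with Reach=2, Signups=-3]  = 5

5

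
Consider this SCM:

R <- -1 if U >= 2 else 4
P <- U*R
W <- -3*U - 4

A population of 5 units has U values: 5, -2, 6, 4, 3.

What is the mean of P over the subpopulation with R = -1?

Conditioning on R=-1 selects the 4 unit(s) with U ∈ {5, 6, 4, 3}. Their P values: -5, -6, -4, -3. Mean = -4.5.

-4.5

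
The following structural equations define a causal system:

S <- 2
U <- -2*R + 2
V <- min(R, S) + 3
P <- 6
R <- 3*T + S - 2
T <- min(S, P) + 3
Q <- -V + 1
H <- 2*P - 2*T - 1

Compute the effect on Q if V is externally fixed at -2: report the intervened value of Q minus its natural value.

7

Intervening sets V = -2 and removes its equation (V <- min(R, S) + 3).
Q = -V + 1  [with V=-2]  = 3
Without intervention: T = min(S, P) + 3  [with S=2, P=6]  = 5; R = 3*T + S - 2  [with T=5, S=2]  = 15; V = min(R, S) + 3  [with R=15, S=2]  = 5; Q = -V + 1  [with V=5]  = -4.
Change = 3 − (-4) = 7.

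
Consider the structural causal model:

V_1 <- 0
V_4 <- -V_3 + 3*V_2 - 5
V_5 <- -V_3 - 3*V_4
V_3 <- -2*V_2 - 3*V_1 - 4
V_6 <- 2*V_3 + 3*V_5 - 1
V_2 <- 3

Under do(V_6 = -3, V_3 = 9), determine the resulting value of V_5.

6

Under do(V_6 = -3, V_3 = 9), each intervened variable's structural equation is replaced by its fixed value.
V_4 = -V_3 + 3*V_2 - 5  [with V_3=9, V_2=3]  = -5
V_5 = -V_3 - 3*V_4  [with V_3=9, V_4=-5]  = 6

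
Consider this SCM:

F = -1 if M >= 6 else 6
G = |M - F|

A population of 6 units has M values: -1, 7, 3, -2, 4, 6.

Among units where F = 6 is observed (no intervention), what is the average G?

Conditioning on F=6 selects the 4 unit(s) with M ∈ {-1, 3, -2, 4}. Their G values: 7, 3, 8, 2. Mean = 5.

5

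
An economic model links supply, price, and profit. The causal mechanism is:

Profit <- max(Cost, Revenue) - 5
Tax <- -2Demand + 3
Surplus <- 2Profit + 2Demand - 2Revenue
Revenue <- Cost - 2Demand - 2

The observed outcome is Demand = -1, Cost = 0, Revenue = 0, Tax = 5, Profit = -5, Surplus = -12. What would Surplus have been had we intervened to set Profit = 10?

18

The intervention breaks the incoming arrows to Profit: Profit <- max(Cost, Revenue) - 5 no longer applies, and Profit = 10.
Revenue = Cost - 2Demand - 2  [with Cost=0, Demand=-1]  = 0
Surplus = 2Profit + 2Demand - 2Revenue  [with Profit=10, Demand=-1, Revenue=0]  = 18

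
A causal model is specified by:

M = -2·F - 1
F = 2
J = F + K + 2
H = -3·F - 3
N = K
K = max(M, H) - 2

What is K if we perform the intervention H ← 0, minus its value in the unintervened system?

5

The intervention breaks the incoming arrows to H: H = -3·F - 3 no longer applies, and H = 0.
M = -2·F - 1  [with F=2]  = -5
K = max(M, H) - 2  [with M=-5, H=0]  = -2
Without intervention: M = -2·F - 1  [with F=2]  = -5; H = -3·F - 3  [with F=2]  = -9; K = max(M, H) - 2  [with M=-5, H=-9]  = -7.
Change = -2 − (-7) = 5.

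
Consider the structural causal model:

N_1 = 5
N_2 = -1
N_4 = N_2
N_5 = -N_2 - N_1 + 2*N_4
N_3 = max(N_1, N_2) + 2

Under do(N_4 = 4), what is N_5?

Intervening sets N_4 = 4 and removes its equation (N_4 = N_2).
N_5 = -N_2 - N_1 + 2*N_4  [with N_2=-1, N_1=5, N_4=4]  = 4

4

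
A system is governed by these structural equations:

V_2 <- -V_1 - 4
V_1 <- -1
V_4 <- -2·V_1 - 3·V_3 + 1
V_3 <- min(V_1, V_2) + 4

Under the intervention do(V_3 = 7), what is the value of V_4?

The intervention breaks the incoming arrows to V_3: V_3 <- min(V_1, V_2) + 4 no longer applies, and V_3 = 7.
V_4 = -2·V_1 - 3·V_3 + 1  [with V_1=-1, V_3=7]  = -18

-18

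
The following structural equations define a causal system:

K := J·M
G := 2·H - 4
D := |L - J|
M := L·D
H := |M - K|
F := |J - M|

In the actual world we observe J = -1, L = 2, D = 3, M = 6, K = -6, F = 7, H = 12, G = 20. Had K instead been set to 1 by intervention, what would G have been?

do(K=1) replaces the equation K := J·M with the constant K = 1.
D = |L - J|  [with L=2, J=-1]  = 3
M = L·D  [with L=2, D=3]  = 6
H = |M - K|  [with M=6, K=1]  = 5
G = 2·H - 4  [with H=5]  = 6

6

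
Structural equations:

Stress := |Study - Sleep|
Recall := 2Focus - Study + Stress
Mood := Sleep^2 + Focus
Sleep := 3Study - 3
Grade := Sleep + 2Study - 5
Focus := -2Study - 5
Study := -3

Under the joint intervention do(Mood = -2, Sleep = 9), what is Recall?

The joint intervention fixes Mood = -2, Sleep = 9, removing each variable's own equation.
Stress = |Study - Sleep|  [with Study=-3, Sleep=9]  = 12
Focus = -2Study - 5  [with Study=-3]  = 1
Recall = 2Focus - Study + Stress  [with Focus=1, Study=-3, Stress=12]  = 17

17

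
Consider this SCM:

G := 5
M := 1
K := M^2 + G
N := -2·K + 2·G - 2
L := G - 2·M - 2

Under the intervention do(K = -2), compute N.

12

The intervention breaks the incoming arrows to K: K := M^2 + G no longer applies, and K = -2.
N = -2·K + 2·G - 2  [with K=-2, G=5]  = 12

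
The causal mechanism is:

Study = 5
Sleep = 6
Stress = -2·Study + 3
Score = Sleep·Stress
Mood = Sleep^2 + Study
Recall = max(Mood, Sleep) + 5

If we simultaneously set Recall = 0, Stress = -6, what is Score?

-36

Under do(Recall = 0, Stress = -6), each intervened variable's structural equation is replaced by its fixed value.
Score = Sleep·Stress  [with Sleep=6, Stress=-6]  = -36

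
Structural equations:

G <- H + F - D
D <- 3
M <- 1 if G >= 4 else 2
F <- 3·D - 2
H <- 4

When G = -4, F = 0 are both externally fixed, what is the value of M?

2

The joint intervention fixes G = -4, F = 0, removing each variable's own equation.
M = 1 if G >= 4 else 2  [with G=-4]  = 2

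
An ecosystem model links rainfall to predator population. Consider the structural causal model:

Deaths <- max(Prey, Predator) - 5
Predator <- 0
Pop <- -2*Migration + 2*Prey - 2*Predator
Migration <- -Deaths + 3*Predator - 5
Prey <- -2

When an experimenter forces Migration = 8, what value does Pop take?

Intervening sets Migration = 8 and removes its equation (Migration <- -Deaths + 3*Predator - 5).
Pop = -2*Migration + 2*Prey - 2*Predator  [with Migration=8, Prey=-2, Predator=0]  = -20

-20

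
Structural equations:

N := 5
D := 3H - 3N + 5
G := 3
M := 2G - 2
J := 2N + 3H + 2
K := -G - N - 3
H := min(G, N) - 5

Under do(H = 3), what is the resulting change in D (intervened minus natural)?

15

The intervention breaks the incoming arrows to H: H := min(G, N) - 5 no longer applies, and H = 3.
D = 3H - 3N + 5  [with H=3, N=5]  = -1
Without intervention: H = min(G, N) - 5  [with G=3, N=5]  = -2; D = 3H - 3N + 5  [with H=-2, N=5]  = -16.
Change = -1 − (-16) = 15.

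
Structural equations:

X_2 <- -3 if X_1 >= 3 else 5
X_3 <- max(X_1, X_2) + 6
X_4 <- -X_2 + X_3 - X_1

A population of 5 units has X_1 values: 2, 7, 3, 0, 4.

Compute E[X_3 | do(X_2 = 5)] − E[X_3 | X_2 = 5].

The intervention sets X_2=5 in all 5 units regardless of X_1. Recomputing X_3 per unit gives 11, 13, 11, 11, 11; average 11.4.
E[X_3|X_2=5] averages over only the 2 units with X_2=5 (X_1 = 2, 0): X_3 = 11, 11, mean 11.
Difference = 11.4 − 11 = 0.4.

0.4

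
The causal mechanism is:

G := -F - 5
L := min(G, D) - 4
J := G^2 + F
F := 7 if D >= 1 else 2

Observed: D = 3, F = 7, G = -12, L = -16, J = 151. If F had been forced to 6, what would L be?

-15

Under do(F=6), the mechanism F := 7 if D >= 1 else 2 is discarded; F is fixed at 6.
G = -F - 5  [with F=6]  = -11
L = min(G, D) - 4  [with G=-11, D=3]  = -15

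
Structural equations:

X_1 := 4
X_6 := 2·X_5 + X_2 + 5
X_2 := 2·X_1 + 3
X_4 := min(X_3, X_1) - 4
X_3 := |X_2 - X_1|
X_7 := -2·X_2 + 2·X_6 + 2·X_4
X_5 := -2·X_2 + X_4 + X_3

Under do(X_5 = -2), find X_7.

Under do(X_5=-2), the mechanism X_5 := -2·X_2 + X_4 + X_3 is discarded; X_5 is fixed at -2.
X_2 = 2·X_1 + 3  [with X_1=4]  = 11
X_3 = |X_2 - X_1|  [with X_2=11, X_1=4]  = 7
X_4 = min(X_3, X_1) - 4  [with X_3=7, X_1=4]  = 0
X_6 = 2·X_5 + X_2 + 5  [with X_5=-2, X_2=11]  = 12
X_7 = -2·X_2 + 2·X_6 + 2·X_4  [with X_2=11, X_6=12, X_4=0]  = 2

2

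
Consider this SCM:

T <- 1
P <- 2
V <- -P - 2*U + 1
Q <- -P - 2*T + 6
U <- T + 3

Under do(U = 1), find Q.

Under do(U=1), the mechanism U <- T + 3 is discarded; U is fixed at 1.
Since Q is not a descendant of the intervened variable, it is unaffected.
Q = -P - 2*T + 6  [with P=2, T=1]  = 2

2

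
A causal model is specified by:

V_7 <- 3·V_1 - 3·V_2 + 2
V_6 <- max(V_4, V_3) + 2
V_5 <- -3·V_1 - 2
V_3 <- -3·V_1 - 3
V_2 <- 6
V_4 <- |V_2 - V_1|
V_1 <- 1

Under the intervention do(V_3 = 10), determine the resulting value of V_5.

do(V_3=10) replaces the equation V_3 <- -3·V_1 - 3 with the constant V_3 = 10.
V_5 is not downstream of the intervention, so its value is determined by the original equations.
V_5 = -3·V_1 - 2  [with V_1=1]  = -5

-5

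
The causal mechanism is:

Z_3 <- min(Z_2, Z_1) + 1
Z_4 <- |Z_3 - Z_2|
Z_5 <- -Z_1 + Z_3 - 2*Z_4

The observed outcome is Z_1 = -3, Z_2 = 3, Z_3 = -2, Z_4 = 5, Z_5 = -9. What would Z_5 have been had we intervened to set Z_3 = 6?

do(Z_3=6) replaces the equation Z_3 <- min(Z_2, Z_1) + 1 with the constant Z_3 = 6.
Z_4 = |Z_3 - Z_2|  [with Z_3=6, Z_2=3]  = 3
Z_5 = -Z_1 + Z_3 - 2*Z_4  [with Z_1=-3, Z_3=6, Z_4=3]  = 3

3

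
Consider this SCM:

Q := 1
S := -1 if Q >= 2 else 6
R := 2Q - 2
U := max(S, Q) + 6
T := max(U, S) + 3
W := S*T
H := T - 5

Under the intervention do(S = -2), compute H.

Under do(S=-2), the mechanism S := -1 if Q >= 2 else 6 is discarded; S is fixed at -2.
U = max(S, Q) + 6  [with S=-2, Q=1]  = 7
T = max(U, S) + 3  [with U=7, S=-2]  = 10
H = T - 5  [with T=10]  = 5

5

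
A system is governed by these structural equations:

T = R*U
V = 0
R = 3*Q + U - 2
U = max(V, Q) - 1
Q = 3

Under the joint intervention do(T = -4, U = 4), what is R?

Under do(T = -4, U = 4), each intervened variable's structural equation is replaced by its fixed value.
R = 3*Q + U - 2  [with Q=3, U=4]  = 11

11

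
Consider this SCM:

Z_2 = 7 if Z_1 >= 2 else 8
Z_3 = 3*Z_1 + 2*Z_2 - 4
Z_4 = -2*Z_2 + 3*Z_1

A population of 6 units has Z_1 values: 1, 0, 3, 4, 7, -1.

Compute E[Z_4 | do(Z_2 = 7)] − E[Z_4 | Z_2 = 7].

-7

Under do(Z_2=7), Z_2's equation is replaced by Z_2=7 for every unit. Per-unit Z_4: -11, -14, -5, -2, 7, -17. Mean = -7.
Conditioning on Z_2=7 selects the 3 unit(s) with Z_1 ∈ {3, 4, 7}. Their Z_4 values: -5, -2, 7. Mean = 0.
Difference = -7 − 0 = -7.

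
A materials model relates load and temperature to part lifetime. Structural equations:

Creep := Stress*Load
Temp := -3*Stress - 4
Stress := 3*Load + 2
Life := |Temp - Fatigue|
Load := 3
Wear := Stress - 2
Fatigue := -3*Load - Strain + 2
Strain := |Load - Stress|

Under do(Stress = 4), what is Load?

Under do(Stress=4), the mechanism Stress := 3*Load + 2 is discarded; Stress is fixed at 4.
Load is not downstream of the intervention, so its value is determined by the original equations.

3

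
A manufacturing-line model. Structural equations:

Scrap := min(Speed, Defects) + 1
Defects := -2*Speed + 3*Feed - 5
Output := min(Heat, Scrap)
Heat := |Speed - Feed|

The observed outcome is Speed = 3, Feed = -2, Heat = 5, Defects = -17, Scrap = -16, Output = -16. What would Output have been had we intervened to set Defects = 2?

3

Under do(Defects=2), the mechanism Defects := -2*Speed + 3*Feed - 5 is discarded; Defects is fixed at 2.
Heat = |Speed - Feed|  [with Speed=3, Feed=-2]  = 5
Scrap = min(Speed, Defects) + 1  [with Speed=3, Defects=2]  = 3
Output = min(Heat, Scrap)  [with Heat=5, Scrap=3]  = 3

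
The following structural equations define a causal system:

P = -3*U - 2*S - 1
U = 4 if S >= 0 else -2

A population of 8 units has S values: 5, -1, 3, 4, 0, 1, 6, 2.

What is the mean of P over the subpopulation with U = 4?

-19

Observing U=4 restricts to units where U's equation naturally yields 4: S ∈ {5, 3, 4, 0, 1, 6, 2}. In that subpopulation P = -23, -19, -21, -13, -15, -25, -17, mean -19.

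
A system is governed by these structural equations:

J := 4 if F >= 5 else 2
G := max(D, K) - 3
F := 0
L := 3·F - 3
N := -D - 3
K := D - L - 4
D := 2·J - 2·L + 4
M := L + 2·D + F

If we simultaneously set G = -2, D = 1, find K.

0

Setting G = -2, D = 1 by intervention discards those variables' equations.
L = 3·F - 3  [with F=0]  = -3
K = D - L - 4  [with D=1, L=-3]  = 0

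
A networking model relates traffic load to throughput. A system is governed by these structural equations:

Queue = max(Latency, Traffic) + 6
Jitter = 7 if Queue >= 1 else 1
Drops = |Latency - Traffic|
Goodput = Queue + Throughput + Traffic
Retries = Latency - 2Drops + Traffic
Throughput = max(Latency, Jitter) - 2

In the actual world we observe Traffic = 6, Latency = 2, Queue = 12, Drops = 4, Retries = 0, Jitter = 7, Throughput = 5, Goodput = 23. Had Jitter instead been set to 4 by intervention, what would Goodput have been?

Intervening sets Jitter = 4 and removes its equation (Jitter = 7 if Queue >= 1 else 1).
Queue = max(Latency, Traffic) + 6  [with Latency=2, Traffic=6]  = 12
Throughput = max(Latency, Jitter) - 2  [with Latency=2, Jitter=4]  = 2
Goodput = Queue + Throughput + Traffic  [with Queue=12, Throughput=2, Traffic=6]  = 20

20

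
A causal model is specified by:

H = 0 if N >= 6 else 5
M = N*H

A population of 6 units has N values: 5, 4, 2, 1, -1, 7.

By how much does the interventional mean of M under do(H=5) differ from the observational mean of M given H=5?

4

Every unit gets H=5 under the intervention. M values become 25, 20, 10, 5, -5, 35; E[M|do(H=5)] = 15.
Observing H=5 restricts to units where H's equation naturally yields 5: N ∈ {5, 4, 2, 1, -1}. In that subpopulation M = 25, 20, 10, 5, -5, mean 11.
Difference = 15 − 11 = 4.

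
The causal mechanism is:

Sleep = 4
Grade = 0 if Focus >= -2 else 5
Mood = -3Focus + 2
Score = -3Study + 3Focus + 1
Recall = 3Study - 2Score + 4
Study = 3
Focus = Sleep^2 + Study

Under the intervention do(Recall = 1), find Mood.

do(Recall=1) replaces the equation Recall = 3Study - 2Score + 4 with the constant Recall = 1.
Since Mood is not a descendant of the intervened variable, it is unaffected.
Focus = Sleep^2 + Study  [with Sleep=4, Study=3]  = 19
Mood = -3Focus + 2  [with Focus=19]  = -55

-55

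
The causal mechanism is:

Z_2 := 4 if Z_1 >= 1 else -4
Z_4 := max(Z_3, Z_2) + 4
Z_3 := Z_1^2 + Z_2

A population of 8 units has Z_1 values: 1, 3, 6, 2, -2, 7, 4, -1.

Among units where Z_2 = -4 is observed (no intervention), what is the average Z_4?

Conditioning on Z_2=-4 selects the 2 unit(s) with Z_1 ∈ {-2, -1}. Their Z_4 values: 4, 1. Mean = 2.5.

2.5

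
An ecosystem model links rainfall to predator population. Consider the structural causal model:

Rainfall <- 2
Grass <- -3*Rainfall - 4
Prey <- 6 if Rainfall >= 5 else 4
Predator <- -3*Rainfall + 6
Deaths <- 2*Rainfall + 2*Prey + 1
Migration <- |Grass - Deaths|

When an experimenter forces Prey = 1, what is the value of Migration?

17

The intervention breaks the incoming arrows to Prey: Prey <- 6 if Rainfall >= 5 else 4 no longer applies, and Prey = 1.
Grass = -3*Rainfall - 4  [with Rainfall=2]  = -10
Deaths = 2*Rainfall + 2*Prey + 1  [with Rainfall=2, Prey=1]  = 7
Migration = |Grass - Deaths|  [with Grass=-10, Deaths=7]  = 17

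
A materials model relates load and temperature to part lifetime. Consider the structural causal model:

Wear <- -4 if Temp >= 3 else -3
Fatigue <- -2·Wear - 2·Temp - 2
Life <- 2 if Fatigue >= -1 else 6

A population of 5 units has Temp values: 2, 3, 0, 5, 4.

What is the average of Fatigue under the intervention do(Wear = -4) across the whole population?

Under do(Wear=-4), Wear's equation is replaced by Wear=-4 for every unit. Per-unit Fatigue: 2, 0, 6, -4, -2. Mean = 0.4.

0.4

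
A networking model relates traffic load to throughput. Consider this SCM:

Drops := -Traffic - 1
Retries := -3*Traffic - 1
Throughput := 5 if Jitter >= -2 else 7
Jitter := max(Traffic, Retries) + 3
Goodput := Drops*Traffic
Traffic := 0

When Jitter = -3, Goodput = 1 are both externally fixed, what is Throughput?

7

Setting Jitter = -3, Goodput = 1 by intervention discards those variables' equations.
Throughput = 5 if Jitter >= -2 else 7  [with Jitter=-3]  = 7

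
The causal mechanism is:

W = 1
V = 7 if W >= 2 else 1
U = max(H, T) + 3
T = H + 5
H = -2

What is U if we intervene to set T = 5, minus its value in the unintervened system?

do(T=5) replaces the equation T = H + 5 with the constant T = 5.
U = max(H, T) + 3  [with H=-2, T=5]  = 8
Without intervention: T = H + 5  [with H=-2]  = 3; U = max(H, T) + 3  [with H=-2, T=3]  = 6.
Change = 8 − 6 = 2.

2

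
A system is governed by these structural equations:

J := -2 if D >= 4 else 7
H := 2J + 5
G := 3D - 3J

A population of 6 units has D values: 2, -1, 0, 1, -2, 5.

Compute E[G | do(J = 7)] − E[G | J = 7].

Under do(J=7), J's equation is replaced by J=7 for every unit. Per-unit G: -15, -24, -21, -18, -27, -6. Mean = -18.5.
Conditioning on J=7 selects the 5 unit(s) with D ∈ {2, -1, 0, 1, -2}. Their G values: -15, -24, -21, -18, -27. Mean = -21.
Difference = -18.5 − (-21) = 2.5.

2.5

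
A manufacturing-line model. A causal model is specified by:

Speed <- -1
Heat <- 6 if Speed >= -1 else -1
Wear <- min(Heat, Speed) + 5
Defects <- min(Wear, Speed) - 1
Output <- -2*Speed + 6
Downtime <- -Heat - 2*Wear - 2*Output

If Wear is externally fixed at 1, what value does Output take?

do(Wear=1) replaces the equation Wear <- min(Heat, Speed) + 5 with the constant Wear = 1.
Output is not downstream of the intervention, so its value is determined by the original equations.
Output = -2*Speed + 6  [with Speed=-1]  = 8

8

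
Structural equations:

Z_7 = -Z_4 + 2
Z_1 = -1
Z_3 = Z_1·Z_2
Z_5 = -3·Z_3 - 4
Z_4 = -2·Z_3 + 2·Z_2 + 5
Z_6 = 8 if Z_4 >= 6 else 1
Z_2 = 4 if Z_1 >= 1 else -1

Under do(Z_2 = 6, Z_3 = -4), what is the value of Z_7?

-23

Under do(Z_2 = 6, Z_3 = -4), each intervened variable's structural equation is replaced by its fixed value.
Z_4 = -2·Z_3 + 2·Z_2 + 5  [with Z_3=-4, Z_2=6]  = 25
Z_7 = -Z_4 + 2  [with Z_4=25]  = -23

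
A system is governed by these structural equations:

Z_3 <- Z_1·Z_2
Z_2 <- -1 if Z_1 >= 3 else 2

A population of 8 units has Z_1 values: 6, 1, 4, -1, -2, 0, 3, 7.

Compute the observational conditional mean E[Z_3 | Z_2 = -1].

-5

Conditioning on Z_2=-1 selects the 4 unit(s) with Z_1 ∈ {6, 4, 3, 7}. Their Z_3 values: -6, -4, -3, -7. Mean = -5.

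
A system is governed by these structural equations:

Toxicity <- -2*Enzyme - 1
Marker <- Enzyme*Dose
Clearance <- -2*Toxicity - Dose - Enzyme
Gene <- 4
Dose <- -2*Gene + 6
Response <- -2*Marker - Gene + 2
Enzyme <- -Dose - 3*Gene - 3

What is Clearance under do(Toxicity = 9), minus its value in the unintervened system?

32

Intervening sets Toxicity = 9 and removes its equation (Toxicity <- -2*Enzyme - 1).
Dose = -2*Gene + 6  [with Gene=4]  = -2
Enzyme = -Dose - 3*Gene - 3  [with Dose=-2, Gene=4]  = -13
Clearance = -2*Toxicity - Dose - Enzyme  [with Toxicity=9, Dose=-2, Enzyme=-13]  = -3
Without intervention: Dose = -2*Gene + 6  [with Gene=4]  = -2; Enzyme = -Dose - 3*Gene - 3  [with Dose=-2, Gene=4]  = -13; Toxicity = -2*Enzyme - 1  [with Enzyme=-13]  = 25; Clearance = -2*Toxicity - Dose - Enzyme  [with Toxicity=25, Dose=-2, Enzyme=-13]  = -35.
Change = -3 − (-35) = 32.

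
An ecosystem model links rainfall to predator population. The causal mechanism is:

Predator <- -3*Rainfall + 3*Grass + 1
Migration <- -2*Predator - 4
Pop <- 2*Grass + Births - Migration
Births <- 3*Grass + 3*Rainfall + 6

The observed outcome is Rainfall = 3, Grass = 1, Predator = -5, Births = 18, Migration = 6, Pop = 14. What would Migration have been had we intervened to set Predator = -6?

do(Predator=-6) replaces the equation Predator <- -3*Rainfall + 3*Grass + 1 with the constant Predator = -6.
Migration = -2*Predator - 4  [with Predator=-6]  = 8

8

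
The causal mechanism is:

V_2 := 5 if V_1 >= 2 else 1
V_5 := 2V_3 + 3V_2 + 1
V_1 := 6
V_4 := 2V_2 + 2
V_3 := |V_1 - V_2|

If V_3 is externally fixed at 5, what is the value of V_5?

do(V_3=5) replaces the equation V_3 := |V_1 - V_2| with the constant V_3 = 5.
V_2 = 5 if V_1 >= 2 else 1  [with V_1=6]  = 5
V_5 = 2V_3 + 3V_2 + 1  [with V_3=5, V_2=5]  = 26

26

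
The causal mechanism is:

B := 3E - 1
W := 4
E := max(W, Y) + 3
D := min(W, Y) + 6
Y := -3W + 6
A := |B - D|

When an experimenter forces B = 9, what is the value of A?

The intervention breaks the incoming arrows to B: B := 3E - 1 no longer applies, and B = 9.
Y = -3W + 6  [with W=4]  = -6
D = min(W, Y) + 6  [with W=4, Y=-6]  = 0
A = |B - D|  [with B=9, D=0]  = 9

9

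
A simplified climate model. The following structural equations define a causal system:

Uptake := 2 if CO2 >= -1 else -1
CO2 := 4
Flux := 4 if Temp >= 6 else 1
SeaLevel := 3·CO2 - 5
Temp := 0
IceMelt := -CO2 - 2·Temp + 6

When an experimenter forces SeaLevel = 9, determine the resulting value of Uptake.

Under do(SeaLevel=9), the mechanism SeaLevel := 3·CO2 - 5 is discarded; SeaLevel is fixed at 9.
Since Uptake is not a descendant of the intervened variable, it is unaffected.
Uptake = 2 if CO2 >= -1 else -1  [with CO2=4]  = 2

2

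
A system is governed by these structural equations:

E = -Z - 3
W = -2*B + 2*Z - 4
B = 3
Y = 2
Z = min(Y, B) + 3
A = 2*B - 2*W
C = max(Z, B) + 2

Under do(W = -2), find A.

10

Intervening sets W = -2 and removes its equation (W = -2*B + 2*Z - 4).
A = 2*B - 2*W  [with B=3, W=-2]  = 10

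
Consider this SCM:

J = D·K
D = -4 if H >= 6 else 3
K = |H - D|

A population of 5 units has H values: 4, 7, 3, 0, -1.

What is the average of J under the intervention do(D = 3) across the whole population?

7.2

The intervention sets D=3 in all 5 units regardless of H. Recomputing J per unit gives 3, 12, 0, 9, 12; average 7.2.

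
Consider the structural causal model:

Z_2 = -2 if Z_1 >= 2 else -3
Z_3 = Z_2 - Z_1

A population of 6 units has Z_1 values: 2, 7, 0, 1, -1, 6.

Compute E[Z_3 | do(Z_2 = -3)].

do(Z_2=-3) breaks Z_2's dependence on Z_1. With Z_2=-3 fixed, Z_3 across the units is -5, -10, -3, -4, -2, -9, mean -5.5.

-5.5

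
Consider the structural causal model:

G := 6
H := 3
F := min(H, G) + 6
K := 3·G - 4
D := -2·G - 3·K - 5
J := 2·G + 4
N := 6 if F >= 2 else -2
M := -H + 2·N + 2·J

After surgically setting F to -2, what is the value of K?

14

The intervention breaks the incoming arrows to F: F := min(H, G) + 6 no longer applies, and F = -2.
K is not downstream of the intervention, so its value is determined by the original equations.
K = 3·G - 4  [with G=6]  = 14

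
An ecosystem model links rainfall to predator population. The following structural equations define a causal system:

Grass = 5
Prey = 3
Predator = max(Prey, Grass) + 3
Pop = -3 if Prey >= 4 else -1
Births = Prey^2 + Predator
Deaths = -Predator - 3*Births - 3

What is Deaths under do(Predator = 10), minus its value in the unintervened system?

-8

do(Predator=10) replaces the equation Predator = max(Prey, Grass) + 3 with the constant Predator = 10.
Births = Prey^2 + Predator  [with Prey=3, Predator=10]  = 19
Deaths = -Predator - 3*Births - 3  [with Predator=10, Births=19]  = -70
Without intervention: Predator = max(Prey, Grass) + 3  [with Prey=3, Grass=5]  = 8; Births = Prey^2 + Predator  [with Prey=3, Predator=8]  = 17; Deaths = -Predator - 3*Births - 3  [with Predator=8, Births=17]  = -62.
Change = -70 − (-62) = -8.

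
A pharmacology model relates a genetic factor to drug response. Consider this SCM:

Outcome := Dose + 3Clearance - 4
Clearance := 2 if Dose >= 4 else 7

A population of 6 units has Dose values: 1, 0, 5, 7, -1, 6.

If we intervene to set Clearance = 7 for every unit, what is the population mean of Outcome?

20

Under do(Clearance=7), Clearance's equation is replaced by Clearance=7 for every unit. Per-unit Outcome: 18, 17, 22, 24, 16, 23. Mean = 20.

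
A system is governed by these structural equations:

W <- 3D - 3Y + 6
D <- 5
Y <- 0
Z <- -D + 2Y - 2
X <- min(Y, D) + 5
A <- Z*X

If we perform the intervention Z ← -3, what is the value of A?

do(Z=-3) replaces the equation Z <- -D + 2Y - 2 with the constant Z = -3.
X = min(Y, D) + 5  [with Y=0, D=5]  = 5
A = Z*X  [with Z=-3, X=5]  = -15

-15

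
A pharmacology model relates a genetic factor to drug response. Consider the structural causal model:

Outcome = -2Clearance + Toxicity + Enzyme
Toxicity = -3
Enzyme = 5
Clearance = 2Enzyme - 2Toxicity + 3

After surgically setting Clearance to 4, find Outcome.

The intervention breaks the incoming arrows to Clearance: Clearance = 2Enzyme - 2Toxicity + 3 no longer applies, and Clearance = 4.
Outcome = -2Clearance + Toxicity + Enzyme  [with Clearance=4, Toxicity=-3, Enzyme=5]  = -6

-6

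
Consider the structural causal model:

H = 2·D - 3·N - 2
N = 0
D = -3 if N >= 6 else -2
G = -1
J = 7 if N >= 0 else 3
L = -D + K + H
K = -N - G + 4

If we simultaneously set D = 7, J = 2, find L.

10

Under do(D = 7, J = 2), each intervened variable's structural equation is replaced by its fixed value.
H = 2·D - 3·N - 2  [with D=7, N=0]  = 12
K = -N - G + 4  [with N=0, G=-1]  = 5
L = -D + K + H  [with D=7, K=5, H=12]  = 10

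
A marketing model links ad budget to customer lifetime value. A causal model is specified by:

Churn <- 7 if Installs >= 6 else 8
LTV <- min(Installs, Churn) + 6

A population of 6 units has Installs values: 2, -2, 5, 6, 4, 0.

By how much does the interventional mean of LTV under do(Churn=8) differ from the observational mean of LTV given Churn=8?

Every unit gets Churn=8 under the intervention. LTV values become 8, 4, 11, 12, 10, 6; E[LTV|do(Churn=8)] = 8.5.
Observing Churn=8 restricts to units where Churn's equation naturally yields 8: Installs ∈ {2, -2, 5, 4, 0}. In that subpopulation LTV = 8, 4, 11, 10, 6, mean 7.8.
Difference = 8.5 − 7.8 = 0.7.

0.7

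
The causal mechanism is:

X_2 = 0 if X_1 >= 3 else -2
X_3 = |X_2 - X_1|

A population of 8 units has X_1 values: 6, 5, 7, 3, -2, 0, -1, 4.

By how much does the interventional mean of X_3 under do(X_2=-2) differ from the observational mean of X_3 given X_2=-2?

3.75

Under do(X_2=-2), X_2's equation is replaced by X_2=-2 for every unit. Per-unit X_3: 8, 7, 9, 5, 0, 2, 1, 6. Mean = 4.75.
Conditioning on X_2=-2 selects the 3 unit(s) with X_1 ∈ {-2, 0, -1}. Their X_3 values: 0, 2, 1. Mean = 1.
Difference = 4.75 − 1 = 3.75.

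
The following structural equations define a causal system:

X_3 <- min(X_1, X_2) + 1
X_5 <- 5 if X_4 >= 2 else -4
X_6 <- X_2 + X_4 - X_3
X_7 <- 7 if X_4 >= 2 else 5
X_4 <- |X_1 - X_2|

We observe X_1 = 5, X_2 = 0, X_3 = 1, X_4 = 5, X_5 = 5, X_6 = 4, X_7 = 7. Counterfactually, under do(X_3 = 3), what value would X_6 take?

The intervention breaks the incoming arrows to X_3: X_3 <- min(X_1, X_2) + 1 no longer applies, and X_3 = 3.
X_4 = |X_1 - X_2|  [with X_1=5, X_2=0]  = 5
X_6 = X_2 + X_4 - X_3  [with X_2=0, X_4=5, X_3=3]  = 2

2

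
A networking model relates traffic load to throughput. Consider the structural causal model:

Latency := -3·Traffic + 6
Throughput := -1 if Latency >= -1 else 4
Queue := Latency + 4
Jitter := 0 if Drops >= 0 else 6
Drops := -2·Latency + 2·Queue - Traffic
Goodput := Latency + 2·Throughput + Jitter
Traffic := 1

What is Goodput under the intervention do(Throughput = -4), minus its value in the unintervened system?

Intervening sets Throughput = -4 and removes its equation (Throughput := -1 if Latency >= -1 else 4).
Latency = -3·Traffic + 6  [with Traffic=1]  = 3
Queue = Latency + 4  [with Latency=3]  = 7
Drops = -2·Latency + 2·Queue - Traffic  [with Latency=3, Queue=7, Traffic=1]  = 7
Jitter = 0 if Drops >= 0 else 6  [with Drops=7]  = 0
Goodput = Latency + 2·Throughput + Jitter  [with Latency=3, Throughput=-4, Jitter=0]  = -5
Without intervention: Latency = -3·Traffic + 6  [with Traffic=1]  = 3; Queue = Latency + 4  [with Latency=3]  = 7; Drops = -2·Latency + 2·Queue - Traffic  [with Latency=3, Queue=7, Traffic=1]  = 7; Jitter = 0 if Drops >= 0 else 6  [with Drops=7]  = 0; Throughput = -1 if Latency >= -1 else 4  [with Latency=3]  = -1; Goodput = Latency + 2·Throughput + Jitter  [with Latency=3, Throughput=-1, Jitter=0]  = 1.
Change = -5 − 1 = -6.

-6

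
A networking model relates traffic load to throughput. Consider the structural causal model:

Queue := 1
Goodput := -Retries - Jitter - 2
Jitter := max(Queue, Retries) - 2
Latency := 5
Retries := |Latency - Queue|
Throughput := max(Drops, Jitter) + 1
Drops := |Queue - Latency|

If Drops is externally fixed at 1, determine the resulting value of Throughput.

3

The intervention breaks the incoming arrows to Drops: Drops := |Queue - Latency| no longer applies, and Drops = 1.
Retries = |Latency - Queue|  [with Latency=5, Queue=1]  = 4
Jitter = max(Queue, Retries) - 2  [with Queue=1, Retries=4]  = 2
Throughput = max(Drops, Jitter) + 1  [with Drops=1, Jitter=2]  = 3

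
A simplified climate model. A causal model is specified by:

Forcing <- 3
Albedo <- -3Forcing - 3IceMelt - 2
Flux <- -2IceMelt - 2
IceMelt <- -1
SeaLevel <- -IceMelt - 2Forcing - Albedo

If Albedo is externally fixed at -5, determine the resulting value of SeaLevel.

The intervention breaks the incoming arrows to Albedo: Albedo <- -3Forcing - 3IceMelt - 2 no longer applies, and Albedo = -5.
SeaLevel = -IceMelt - 2Forcing - Albedo  [with IceMelt=-1, Forcing=3, Albedo=-5]  = 0

0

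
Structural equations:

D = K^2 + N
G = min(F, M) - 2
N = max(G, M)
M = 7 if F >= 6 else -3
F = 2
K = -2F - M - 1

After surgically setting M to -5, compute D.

-5

Under do(M=-5), the mechanism M = 7 if F >= 6 else -3 is discarded; M is fixed at -5.
K = -2F - M - 1  [with F=2, M=-5]  = 0
G = min(F, M) - 2  [with F=2, M=-5]  = -7
N = max(G, M)  [with G=-7, M=-5]  = -5
D = K^2 + N  [with K=0, N=-5]  = -5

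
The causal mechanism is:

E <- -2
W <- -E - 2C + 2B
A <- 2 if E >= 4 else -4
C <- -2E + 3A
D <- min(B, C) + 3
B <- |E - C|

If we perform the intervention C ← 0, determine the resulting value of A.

Under do(C=0), the mechanism C <- -2E + 3A is discarded; C is fixed at 0.
Since A is not a descendant of the intervened variable, it is unaffected.
A = 2 if E >= 4 else -4  [with E=-2]  = -4

-4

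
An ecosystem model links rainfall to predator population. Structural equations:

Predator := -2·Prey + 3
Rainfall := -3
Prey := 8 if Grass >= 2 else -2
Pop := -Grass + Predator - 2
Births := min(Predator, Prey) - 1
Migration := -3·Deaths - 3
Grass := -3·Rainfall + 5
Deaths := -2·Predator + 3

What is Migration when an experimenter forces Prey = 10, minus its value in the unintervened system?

-24

The intervention breaks the incoming arrows to Prey: Prey := 8 if Grass >= 2 else -2 no longer applies, and Prey = 10.
Predator = -2·Prey + 3  [with Prey=10]  = -17
Deaths = -2·Predator + 3  [with Predator=-17]  = 37
Migration = -3·Deaths - 3  [with Deaths=37]  = -114
Without intervention: Grass = -3·Rainfall + 5  [with Rainfall=-3]  = 14; Prey = 8 if Grass >= 2 else -2  [with Grass=14]  = 8; Predator = -2·Prey + 3  [with Prey=8]  = -13; Deaths = -2·Predator + 3  [with Predator=-13]  = 29; Migration = -3·Deaths - 3  [with Deaths=29]  = -90.
Change = -114 − (-90) = -24.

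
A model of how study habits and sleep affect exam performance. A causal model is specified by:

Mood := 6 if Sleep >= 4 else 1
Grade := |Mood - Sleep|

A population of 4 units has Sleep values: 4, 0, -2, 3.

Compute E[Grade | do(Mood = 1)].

do(Mood=1) breaks Mood's dependence on Sleep. With Mood=1 fixed, Grade across the units is 3, 1, 3, 2, mean 2.25.

2.25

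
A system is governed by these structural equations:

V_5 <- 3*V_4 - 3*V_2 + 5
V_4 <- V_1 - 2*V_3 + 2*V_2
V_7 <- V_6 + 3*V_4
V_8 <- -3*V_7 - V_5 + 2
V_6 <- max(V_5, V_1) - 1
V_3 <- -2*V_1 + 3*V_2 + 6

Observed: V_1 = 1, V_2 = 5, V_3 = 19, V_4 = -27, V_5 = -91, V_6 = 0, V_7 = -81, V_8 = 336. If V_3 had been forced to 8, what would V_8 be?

72

The intervention breaks the incoming arrows to V_3: V_3 <- -2*V_1 + 3*V_2 + 6 no longer applies, and V_3 = 8.
V_4 = V_1 - 2*V_3 + 2*V_2  [with V_1=1, V_3=8, V_2=5]  = -5
V_5 = 3*V_4 - 3*V_2 + 5  [with V_4=-5, V_2=5]  = -25
V_6 = max(V_5, V_1) - 1  [with V_5=-25, V_1=1]  = 0
V_7 = V_6 + 3*V_4  [with V_6=0, V_4=-5]  = -15
V_8 = -3*V_7 - V_5 + 2  [with V_7=-15, V_5=-25]  = 72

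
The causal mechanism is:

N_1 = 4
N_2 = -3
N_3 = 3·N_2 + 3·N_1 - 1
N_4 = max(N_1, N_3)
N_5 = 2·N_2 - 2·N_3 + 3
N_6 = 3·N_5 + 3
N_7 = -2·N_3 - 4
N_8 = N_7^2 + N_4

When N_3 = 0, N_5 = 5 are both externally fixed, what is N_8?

20

The joint intervention fixes N_3 = 0, N_5 = 5, removing each variable's own equation.
N_4 = max(N_1, N_3)  [with N_1=4, N_3=0]  = 4
N_7 = -2·N_3 - 4  [with N_3=0]  = -4
N_8 = N_7^2 + N_4  [with N_7=-4, N_4=4]  = 20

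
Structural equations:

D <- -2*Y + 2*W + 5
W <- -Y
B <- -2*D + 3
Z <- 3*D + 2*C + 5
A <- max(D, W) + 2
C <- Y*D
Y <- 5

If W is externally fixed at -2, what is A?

do(W=-2) replaces the equation W <- -Y with the constant W = -2.
D = -2*Y + 2*W + 5  [with Y=5, W=-2]  = -9
A = max(D, W) + 2  [with D=-9, W=-2]  = 0

0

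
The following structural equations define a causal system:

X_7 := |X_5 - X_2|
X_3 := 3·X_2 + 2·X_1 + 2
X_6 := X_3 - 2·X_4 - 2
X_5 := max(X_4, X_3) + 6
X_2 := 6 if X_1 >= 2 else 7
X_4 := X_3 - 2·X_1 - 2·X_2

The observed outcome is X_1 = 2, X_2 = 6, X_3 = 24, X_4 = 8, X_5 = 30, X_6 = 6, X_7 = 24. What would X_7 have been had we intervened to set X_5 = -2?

8

Under do(X_5=-2), the mechanism X_5 := max(X_4, X_3) + 6 is discarded; X_5 is fixed at -2.
X_2 = 6 if X_1 >= 2 else 7  [with X_1=2]  = 6
X_7 = |X_5 - X_2|  [with X_5=-2, X_2=6]  = 8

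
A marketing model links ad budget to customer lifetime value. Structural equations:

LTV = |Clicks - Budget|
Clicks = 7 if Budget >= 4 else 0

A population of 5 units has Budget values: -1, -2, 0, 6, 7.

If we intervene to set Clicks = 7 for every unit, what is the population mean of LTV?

Under do(Clicks=7), Clicks's equation is replaced by Clicks=7 for every unit. Per-unit LTV: 8, 9, 7, 1, 0. Mean = 5.

5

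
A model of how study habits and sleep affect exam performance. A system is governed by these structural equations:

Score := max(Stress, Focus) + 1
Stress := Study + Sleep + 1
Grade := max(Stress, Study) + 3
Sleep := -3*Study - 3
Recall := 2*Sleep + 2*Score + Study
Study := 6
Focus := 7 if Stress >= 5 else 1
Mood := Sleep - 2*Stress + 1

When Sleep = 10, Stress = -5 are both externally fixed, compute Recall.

30

Under do(Sleep = 10, Stress = -5), each intervened variable's structural equation is replaced by its fixed value.
Focus = 7 if Stress >= 5 else 1  [with Stress=-5]  = 1
Score = max(Stress, Focus) + 1  [with Stress=-5, Focus=1]  = 2
Recall = 2*Sleep + 2*Score + Study  [with Sleep=10, Score=2, Study=6]  = 30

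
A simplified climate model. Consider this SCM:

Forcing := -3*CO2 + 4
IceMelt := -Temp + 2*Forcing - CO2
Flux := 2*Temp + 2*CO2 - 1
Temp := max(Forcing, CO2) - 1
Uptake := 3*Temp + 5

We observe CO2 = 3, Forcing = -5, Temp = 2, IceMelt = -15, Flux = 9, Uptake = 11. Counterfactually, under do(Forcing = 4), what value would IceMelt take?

2

Under do(Forcing=4), the mechanism Forcing := -3*CO2 + 4 is discarded; Forcing is fixed at 4.
Temp = max(Forcing, CO2) - 1  [with Forcing=4, CO2=3]  = 3
IceMelt = -Temp + 2*Forcing - CO2  [with Temp=3, Forcing=4, CO2=3]  = 2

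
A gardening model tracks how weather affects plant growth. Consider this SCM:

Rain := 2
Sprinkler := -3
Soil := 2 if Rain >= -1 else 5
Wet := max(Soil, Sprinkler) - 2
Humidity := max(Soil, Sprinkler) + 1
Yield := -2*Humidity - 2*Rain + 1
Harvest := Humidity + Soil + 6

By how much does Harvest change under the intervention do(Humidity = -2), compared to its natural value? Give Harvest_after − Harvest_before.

-5

Under do(Humidity=-2), the mechanism Humidity := max(Soil, Sprinkler) + 1 is discarded; Humidity is fixed at -2.
Soil = 2 if Rain >= -1 else 5  [with Rain=2]  = 2
Harvest = Humidity + Soil + 6  [with Humidity=-2, Soil=2]  = 6
Without intervention: Soil = 2 if Rain >= -1 else 5  [with Rain=2]  = 2; Humidity = max(Soil, Sprinkler) + 1  [with Soil=2, Sprinkler=-3]  = 3; Harvest = Humidity + Soil + 6  [with Humidity=3, Soil=2]  = 11.
Change = 6 − 11 = -5.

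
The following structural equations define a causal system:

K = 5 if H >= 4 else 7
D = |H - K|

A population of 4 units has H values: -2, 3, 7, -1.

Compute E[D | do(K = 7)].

5.25

Under do(K=7), K's equation is replaced by K=7 for every unit. Per-unit D: 9, 4, 0, 8. Mean = 5.25.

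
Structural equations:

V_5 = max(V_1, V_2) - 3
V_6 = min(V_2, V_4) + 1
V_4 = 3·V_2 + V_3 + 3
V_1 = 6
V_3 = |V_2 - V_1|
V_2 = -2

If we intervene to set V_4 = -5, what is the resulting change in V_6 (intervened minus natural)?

-3

Under do(V_4=-5), the mechanism V_4 = 3·V_2 + V_3 + 3 is discarded; V_4 is fixed at -5.
V_6 = min(V_2, V_4) + 1  [with V_2=-2, V_4=-5]  = -4
Without intervention: V_3 = |V_2 - V_1|  [with V_2=-2, V_1=6]  = 8; V_4 = 3·V_2 + V_3 + 3  [with V_2=-2, V_3=8]  = 5; V_6 = min(V_2, V_4) + 1  [with V_2=-2, V_4=5]  = -1.
Change = -4 − (-1) = -3.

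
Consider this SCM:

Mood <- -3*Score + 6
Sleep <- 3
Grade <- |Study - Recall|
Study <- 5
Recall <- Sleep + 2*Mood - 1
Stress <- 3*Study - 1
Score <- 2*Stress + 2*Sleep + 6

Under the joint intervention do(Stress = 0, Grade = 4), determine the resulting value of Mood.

Setting Stress = 0, Grade = 4 by intervention discards those variables' equations.
Score = 2*Stress + 2*Sleep + 6  [with Stress=0, Sleep=3]  = 12
Mood = -3*Score + 6  [with Score=12]  = -30

-30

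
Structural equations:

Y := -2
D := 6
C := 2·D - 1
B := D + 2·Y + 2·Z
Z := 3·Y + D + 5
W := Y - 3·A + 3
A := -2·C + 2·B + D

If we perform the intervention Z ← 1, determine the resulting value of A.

The intervention breaks the incoming arrows to Z: Z := 3·Y + D + 5 no longer applies, and Z = 1.
B = D + 2·Y + 2·Z  [with D=6, Y=-2, Z=1]  = 4
C = 2·D - 1  [with D=6]  = 11
A = -2·C + 2·B + D  [with C=11, B=4, D=6]  = -8

-8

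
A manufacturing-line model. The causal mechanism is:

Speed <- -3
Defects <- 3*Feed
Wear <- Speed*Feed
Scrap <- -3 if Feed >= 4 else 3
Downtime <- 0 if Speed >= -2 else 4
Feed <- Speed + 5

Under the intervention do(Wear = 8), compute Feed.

Under do(Wear=8), the mechanism Wear <- Speed*Feed is discarded; Wear is fixed at 8.
Since Feed is not a descendant of the intervened variable, it is unaffected.
Feed = Speed + 5  [with Speed=-3]  = 2

2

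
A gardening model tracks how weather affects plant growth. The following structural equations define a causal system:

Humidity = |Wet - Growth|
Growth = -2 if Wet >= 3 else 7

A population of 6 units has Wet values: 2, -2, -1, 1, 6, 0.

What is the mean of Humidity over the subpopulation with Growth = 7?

E[Humidity|Growth=7] averages over only the 5 units with Growth=7 (Wet = 2, -2, -1, 1, 0): Humidity = 5, 9, 8, 6, 7, mean 7.

7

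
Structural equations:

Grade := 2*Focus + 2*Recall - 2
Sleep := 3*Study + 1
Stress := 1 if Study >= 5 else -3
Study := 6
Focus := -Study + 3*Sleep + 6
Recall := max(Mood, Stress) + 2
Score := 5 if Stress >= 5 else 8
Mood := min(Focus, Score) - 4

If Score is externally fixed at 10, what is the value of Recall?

Under do(Score=10), the mechanism Score := 5 if Stress >= 5 else 8 is discarded; Score is fixed at 10.
Sleep = 3*Study + 1  [with Study=6]  = 19
Stress = 1 if Study >= 5 else -3  [with Study=6]  = 1
Focus = -Study + 3*Sleep + 6  [with Study=6, Sleep=19]  = 57
Mood = min(Focus, Score) - 4  [with Focus=57, Score=10]  = 6
Recall = max(Mood, Stress) + 2  [with Mood=6, Stress=1]  = 8

8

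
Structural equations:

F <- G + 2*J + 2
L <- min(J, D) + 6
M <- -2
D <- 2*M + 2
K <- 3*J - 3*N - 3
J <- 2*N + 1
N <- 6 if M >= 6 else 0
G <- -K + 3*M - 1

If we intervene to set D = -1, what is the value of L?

Intervening sets D = -1 and removes its equation (D <- 2*M + 2).
N = 6 if M >= 6 else 0  [with M=-2]  = 0
J = 2*N + 1  [with N=0]  = 1
L = min(J, D) + 6  [with J=1, D=-1]  = 5

5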